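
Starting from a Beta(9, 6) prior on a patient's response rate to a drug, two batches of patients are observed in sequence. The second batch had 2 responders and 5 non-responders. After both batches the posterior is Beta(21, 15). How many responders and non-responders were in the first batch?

Sequential conjugate updates are equivalent to a single update on the pooled data, so total successes = posterior α − prior α and total failures = posterior β − prior β.
Total across both batches: 21−9=12 responders, 15−6=9 non-responders.
Subtract the second batch: 12−2=10 responders and 9−5=4 non-responders.

10 responders and 4 non-responders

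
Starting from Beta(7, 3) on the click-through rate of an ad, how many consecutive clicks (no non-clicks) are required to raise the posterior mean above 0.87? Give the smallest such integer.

After k clicks and 0 non-clicks the posterior is Beta(7+k, 3), with mean (7+k)/(7+3+k).
Set (7+k)/(10+k) > 0.87 and solve: k > (0.87·10 − 7)/(1 − 0.87) = 13.077.
The smallest integer exceeding 13.077 is 14.

k = 14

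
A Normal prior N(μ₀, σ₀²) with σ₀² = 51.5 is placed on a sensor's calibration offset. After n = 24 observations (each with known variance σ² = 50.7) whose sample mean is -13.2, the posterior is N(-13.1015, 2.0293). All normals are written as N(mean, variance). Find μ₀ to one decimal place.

With known observation variance, the Normal–Normal posterior has precision τ_n = τ₀ + n/σ² and mean μ_n = (τ₀μ₀ + (n/σ²)x̄)/τ_n.
Here τ₀ = 1/51.5 = 0.019417 and τ_data = 24/50.7 = 0.473373, so τ_n = 0.492790.
Rearranging for μ₀: μ₀ = (μ_n·τ_n − τ_data·x̄)/τ₀ = (-13.1015·0.492790 − 0.473373·-13.2) / 0.019417 = -0.207765/0.019417 ≈ -10.7.

μ₀ = -10.7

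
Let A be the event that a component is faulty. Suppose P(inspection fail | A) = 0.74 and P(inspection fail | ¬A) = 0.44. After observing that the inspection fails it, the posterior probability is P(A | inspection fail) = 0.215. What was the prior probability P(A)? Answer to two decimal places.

Bayes' rule in odds form gives O(A|E) = O(A)·[P(E|A)/P(E|¬A)], hence O(A) = O(A|E)/LR.
Posterior odds = 0.215/(1−0.215) = 0.2739. LR = 0.74/0.44 = 1.6818.
Prior odds = 0.2739/1.6818 = 0.1629, so P(A) = 0.1629/(1+0.1629) ≈ 0.14.

P(A) = 0.14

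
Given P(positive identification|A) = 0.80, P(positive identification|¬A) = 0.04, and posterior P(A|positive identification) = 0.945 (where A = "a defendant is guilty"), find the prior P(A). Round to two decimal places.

In odds form, posterior odds = prior odds × likelihood ratio, so prior odds = posterior odds ÷ LR.
Posterior odds = 0.945/(1−0.945) = 17.1818. LR = 0.80/0.04 = 20.0000.
Prior odds = 17.1818/20.0000 = 0.8591, so P(A) = 0.8591/(1+0.8591) ≈ 0.46.

P(A) = 0.46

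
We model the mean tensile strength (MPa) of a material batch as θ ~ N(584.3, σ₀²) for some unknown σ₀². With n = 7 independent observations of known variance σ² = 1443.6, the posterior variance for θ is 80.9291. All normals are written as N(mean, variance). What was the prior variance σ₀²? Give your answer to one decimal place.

For the Normal–Normal model with known σ², precisions add: τ_n = τ₀ + n/σ².
So 1/σ₀² = 1/80.9291 − 7/1443.6 = 0.012356 − 0.004849 = 0.007507.
Hence σ₀² = 1/0.007507 ≈ 133.2.

σ₀² = 133.2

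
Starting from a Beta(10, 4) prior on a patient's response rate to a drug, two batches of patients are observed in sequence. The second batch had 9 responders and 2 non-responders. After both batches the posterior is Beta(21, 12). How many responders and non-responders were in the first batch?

Sequential conjugate updates are equivalent to a single update on the pooled data, so total successes = posterior α − prior α and total failures = posterior β − prior β.
Total across both batches: 21−10=11 responders, 12−4=8 non-responders.
Subtract the second batch: 11−9=2 responders and 8−2=6 non-responders.

2 responders and 6 non-responders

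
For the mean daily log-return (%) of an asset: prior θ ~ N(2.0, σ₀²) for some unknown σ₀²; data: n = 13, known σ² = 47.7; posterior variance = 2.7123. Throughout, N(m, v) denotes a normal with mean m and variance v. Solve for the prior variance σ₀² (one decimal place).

σ₀² = 10.4

Posterior precision equals prior precision plus data precision: 1/σ_n² = 1/σ₀² + n/σ².
So 1/σ₀² = 1/2.7123 − 13/47.7 = 0.368691 − 0.272537 = 0.096154.
Hence σ₀² = 1/0.096154 ≈ 10.4.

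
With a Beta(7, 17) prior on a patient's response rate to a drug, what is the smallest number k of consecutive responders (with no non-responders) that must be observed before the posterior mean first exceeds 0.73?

After k responders and 0 non-responders the posterior is Beta(7+k, 17), with mean (7+k)/(7+17+k).
Set (7+k)/(24+k) > 0.73 and solve: k > (0.73·24 − 7)/(1 − 0.73) = 38.963.
The smallest integer exceeding 38.963 is 39.

k = 39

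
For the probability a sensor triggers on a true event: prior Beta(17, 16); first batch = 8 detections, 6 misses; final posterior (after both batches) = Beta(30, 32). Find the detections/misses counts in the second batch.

5 detections and 10 misses

Sequential conjugate updates are equivalent to a single update on the pooled data, so total successes = posterior α − prior α and total failures = posterior β − prior β.
Total across both batches: 30−17=13 detections, 32−16=16 misses.
Subtract the first batch: 13−8=5 detections and 16−6=10 misses.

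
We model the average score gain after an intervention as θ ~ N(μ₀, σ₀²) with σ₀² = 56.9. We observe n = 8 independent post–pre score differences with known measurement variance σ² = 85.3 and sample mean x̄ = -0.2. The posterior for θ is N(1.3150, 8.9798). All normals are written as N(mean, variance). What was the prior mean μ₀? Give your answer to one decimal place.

μ₀ = 9.4

With known observation variance, the Normal–Normal posterior has precision τ_n = τ₀ + n/σ² and mean μ_n = (τ₀μ₀ + (n/σ²)x̄)/τ_n.
Here τ₀ = 1/56.9 = 0.017575 and τ_data = 8/85.3 = 0.093787, so τ_n = 0.111362.
Rearranging for μ₀: μ₀ = (μ_n·τ_n − τ_data·x̄)/τ₀ = (1.3150·0.111362 − 0.093787·-0.2) / 0.017575 = 0.165198/0.017575 ≈ 9.4.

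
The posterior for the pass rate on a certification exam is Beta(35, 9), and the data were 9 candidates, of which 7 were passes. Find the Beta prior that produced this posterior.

A Beta(a, b) prior with s successes and f failures in binomial data gives a Beta(a+s, b+f) posterior.
So a = 35 − 7 = 28 and b = 9 − 2 = 7.

Beta(28, 7)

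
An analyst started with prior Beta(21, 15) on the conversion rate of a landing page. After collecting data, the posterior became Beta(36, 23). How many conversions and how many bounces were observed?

15 conversions and 8 bounces

Under Beta–binomial conjugacy the posterior parameters are (α+s, β+f).
So s = 36 − 21 = 15 and f = 23 − 15 = 8.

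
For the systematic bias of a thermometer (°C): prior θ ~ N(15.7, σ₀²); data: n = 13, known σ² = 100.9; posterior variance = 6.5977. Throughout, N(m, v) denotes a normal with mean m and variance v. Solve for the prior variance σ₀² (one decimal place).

σ₀² = 44.0

For the Normal–Normal model with known σ², precisions add: τ_n = τ₀ + n/σ².
So 1/σ₀² = 1/6.5977 − 13/100.9 = 0.151568 − 0.128840 = 0.022728.
Hence σ₀² = 1/0.022728 ≈ 44.0.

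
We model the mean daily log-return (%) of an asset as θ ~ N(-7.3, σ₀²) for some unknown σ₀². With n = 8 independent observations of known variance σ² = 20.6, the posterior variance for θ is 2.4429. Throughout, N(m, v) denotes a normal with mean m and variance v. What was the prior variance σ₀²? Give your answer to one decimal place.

σ₀² = 47.6

For the Normal–Normal model with known σ², precisions add: τ_n = τ₀ + n/σ².
So 1/σ₀² = 1/2.4429 − 8/20.6 = 0.409350 − 0.388350 = 0.021000.
Hence σ₀² = 1/0.021000 ≈ 47.6.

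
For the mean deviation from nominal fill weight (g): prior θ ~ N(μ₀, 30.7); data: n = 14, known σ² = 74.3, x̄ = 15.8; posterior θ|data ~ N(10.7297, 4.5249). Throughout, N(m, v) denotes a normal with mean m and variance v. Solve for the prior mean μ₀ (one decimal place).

μ₀ = -18.6

The posterior mean is a precision-weighted average: μ_n = (τ₀μ₀ + τ_data·x̄)/(τ₀+τ_data), with τ₀=1/σ₀² and τ_data=n/σ².
Here τ₀ = 1/30.7 = 0.032573 and τ_data = 14/74.3 = 0.188425, so τ_n = 0.220998.
Rearranging for μ₀: μ₀ = (μ_n·τ_n − τ_data·x̄)/τ₀ = (10.7297·0.220998 − 0.188425·15.8) / 0.032573 = -0.605873/0.032573 ≈ -18.6.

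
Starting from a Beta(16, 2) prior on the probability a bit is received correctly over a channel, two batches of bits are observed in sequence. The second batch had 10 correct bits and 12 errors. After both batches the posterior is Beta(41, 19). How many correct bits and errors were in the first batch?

Sequential conjugate updates are equivalent to a single update on the pooled data, so total successes = posterior α − prior α and total failures = posterior β − prior β.
Total across both batches: 41−16=25 correct bits, 19−2=17 errors.
Subtract the second batch: 25−10=15 correct bits and 17−12=5 errors.

15 correct bits and 5 errors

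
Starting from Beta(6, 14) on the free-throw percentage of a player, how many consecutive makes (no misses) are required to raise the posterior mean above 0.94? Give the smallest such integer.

After k makes and 0 misses the posterior is Beta(6+k, 14), with mean (6+k)/(6+14+k).
Set (6+k)/(20+k) > 0.94 and solve: k > (0.94·20 − 6)/(1 − 0.94) = 213.333.
The smallest integer exceeding 213.333 is 214, and checking k=214: (220)/(234) = 0.9402 > 0.94.

k = 214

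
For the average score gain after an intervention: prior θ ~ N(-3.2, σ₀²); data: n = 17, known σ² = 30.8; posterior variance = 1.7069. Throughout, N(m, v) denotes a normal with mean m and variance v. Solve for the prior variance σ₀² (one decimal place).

For the Normal–Normal model with known σ², precisions add: τ_n = τ₀ + n/σ².
So 1/σ₀² = 1/1.7069 − 17/30.8 = 0.585857 − 0.551948 = 0.033909.
Hence σ₀² = 1/0.033909 ≈ 29.5.

σ₀² = 29.5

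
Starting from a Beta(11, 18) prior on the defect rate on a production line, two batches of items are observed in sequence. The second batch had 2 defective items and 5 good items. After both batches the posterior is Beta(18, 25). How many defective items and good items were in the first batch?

Sequential conjugate updates are equivalent to a single update on the pooled data, so total successes = posterior α − prior α and total failures = posterior β − prior β.
Total across both batches: 18−11=7 defective items, 25−18=7 good items.
Subtract the second batch: 7−2=5 defective items and 7−5=2 good items.

5 defective items and 2 good items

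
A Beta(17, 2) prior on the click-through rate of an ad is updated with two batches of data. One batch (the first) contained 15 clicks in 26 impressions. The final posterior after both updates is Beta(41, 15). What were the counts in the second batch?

Sequential conjugate updates are equivalent to a single update on the pooled data, so total successes = posterior α − prior α and total failures = posterior β − prior β.
Total across both batches: 41−17=24 clicks, 15−2=13 non-clicks.
Subtract the first batch: 24−15=9 clicks and 13−11=2 non-clicks.

9 clicks and 2 non-clicks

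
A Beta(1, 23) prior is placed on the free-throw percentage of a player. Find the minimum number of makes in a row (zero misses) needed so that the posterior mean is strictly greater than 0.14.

After k makes and 0 misses the posterior is Beta(1+k, 23), with mean (1+k)/(1+23+k).
Set (1+k)/(24+k) > 0.14 and solve: k > (0.14·24 − 1)/(1 − 0.14) = 2.744.
The smallest integer exceeding 2.744 is 3.

k = 3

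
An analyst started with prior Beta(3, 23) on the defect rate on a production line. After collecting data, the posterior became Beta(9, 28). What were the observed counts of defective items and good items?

Under Beta–binomial conjugacy the posterior parameters are (α+s, β+f).
Match parameters: s=9−3=6, f=28−23=5.

6 defective items and 5 good items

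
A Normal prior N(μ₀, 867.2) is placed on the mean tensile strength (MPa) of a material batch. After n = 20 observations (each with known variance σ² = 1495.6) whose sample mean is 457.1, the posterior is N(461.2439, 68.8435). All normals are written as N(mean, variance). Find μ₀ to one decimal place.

The posterior mean is a precision-weighted average: μ_n = (τ₀μ₀ + τ_data·x̄)/(τ₀+τ_data), with τ₀=1/σ₀² and τ_data=n/σ².
Here τ₀ = 1/867.2 = 0.001153 and τ_data = 20/1495.6 = 0.013373, so τ_n = 0.014526.
Rearranging for μ₀: μ₀ = (μ_n·τ_n − τ_data·x̄)/τ₀ = (461.2439·0.014526 − 0.013373·457.1) / 0.001153 = 0.587231/0.001153 ≈ 509.3.

μ₀ = 509.3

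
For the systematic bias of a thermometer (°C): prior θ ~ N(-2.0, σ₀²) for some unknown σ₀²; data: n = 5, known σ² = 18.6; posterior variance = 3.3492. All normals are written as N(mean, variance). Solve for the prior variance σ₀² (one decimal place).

Posterior precision equals prior precision plus data precision: 1/σ_n² = 1/σ₀² + n/σ².
So 1/σ₀² = 1/3.3492 − 5/18.6 = 0.298579 − 0.268817 = 0.029762.
Hence σ₀² = 1/0.029762 ≈ 33.6.

σ₀² = 33.6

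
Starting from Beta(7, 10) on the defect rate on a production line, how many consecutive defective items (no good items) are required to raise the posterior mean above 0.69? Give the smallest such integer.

k = 16

After k defective items and 0 good items the posterior is Beta(7+k, 10), with mean (7+k)/(7+10+k).
Set (7+k)/(17+k) > 0.69 and solve: k > (0.69·17 − 7)/(1 − 0.69) = 15.258.
The smallest integer exceeding 15.258 is 16, and checking k=16: (23)/(33) = 0.6970 > 0.69.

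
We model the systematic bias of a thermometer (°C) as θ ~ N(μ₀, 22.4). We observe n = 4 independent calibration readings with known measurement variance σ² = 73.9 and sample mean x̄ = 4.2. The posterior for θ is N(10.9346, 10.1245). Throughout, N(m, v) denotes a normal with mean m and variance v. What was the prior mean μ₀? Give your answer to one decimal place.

μ₀ = 19.1

With known observation variance, the Normal–Normal posterior has precision τ_n = τ₀ + n/σ² and mean μ_n = (τ₀μ₀ + (n/σ²)x̄)/τ_n.
Here τ₀ = 1/22.4 = 0.044643 and τ_data = 4/73.9 = 0.054127, so τ_n = 0.098770.
Rearranging for μ₀: μ₀ = (μ_n·τ_n − τ_data·x̄)/τ₀ = (10.9346·0.098770 − 0.054127·4.2) / 0.044643 = 0.852677/0.044643 ≈ 19.1.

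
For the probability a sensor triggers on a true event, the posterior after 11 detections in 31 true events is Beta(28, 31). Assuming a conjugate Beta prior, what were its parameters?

Beta is conjugate to the binomial likelihood: posterior = Beta(α+s, β+f).
So α = 28 − 11 = 17 and β = 31 − 20 = 11.

Beta(17, 11)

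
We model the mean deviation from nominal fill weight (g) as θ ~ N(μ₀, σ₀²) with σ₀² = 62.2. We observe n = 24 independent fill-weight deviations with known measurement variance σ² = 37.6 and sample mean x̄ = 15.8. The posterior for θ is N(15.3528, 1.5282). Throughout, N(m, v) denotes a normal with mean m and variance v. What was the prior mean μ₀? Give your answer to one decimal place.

The posterior mean is a precision-weighted average: μ_n = (τ₀μ₀ + τ_data·x̄)/(τ₀+τ_data), with τ₀=1/σ₀² and τ_data=n/σ².
Here τ₀ = 1/62.2 = 0.016077 and τ_data = 24/37.6 = 0.638298, so τ_n = 0.654375.
Rearranging for μ₀: μ₀ = (μ_n·τ_n − τ_data·x̄)/τ₀ = (15.3528·0.654375 − 0.638298·15.8) / 0.016077 = -0.038620/0.016077 ≈ -2.4.

μ₀ = -2.4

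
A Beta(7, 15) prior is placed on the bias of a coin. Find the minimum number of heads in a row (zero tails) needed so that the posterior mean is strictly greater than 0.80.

k = 54

After k heads and 0 tails the posterior is Beta(7+k, 15), with mean (7+k)/(7+15+k).
Set (7+k)/(22+k) > 0.80 and solve: k > (0.80·22 − 7)/(1 − 0.80) = 53.000.
The smallest integer exceeding 53.000 is 54.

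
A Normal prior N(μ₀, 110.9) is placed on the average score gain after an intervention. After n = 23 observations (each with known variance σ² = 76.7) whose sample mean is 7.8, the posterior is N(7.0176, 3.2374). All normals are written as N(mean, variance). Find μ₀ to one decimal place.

μ₀ = -19.0

With known observation variance, the Normal–Normal posterior has precision τ_n = τ₀ + n/σ² and mean μ_n = (τ₀μ₀ + (n/σ²)x̄)/τ_n.
Here τ₀ = 1/110.9 = 0.009017 and τ_data = 23/76.7 = 0.299870, so τ_n = 0.308887.
Rearranging for μ₀: μ₀ = (μ_n·τ_n − τ_data·x̄)/τ₀ = (7.0176·0.308887 − 0.299870·7.8) / 0.009017 = -0.171341/0.009017 ≈ -19.0.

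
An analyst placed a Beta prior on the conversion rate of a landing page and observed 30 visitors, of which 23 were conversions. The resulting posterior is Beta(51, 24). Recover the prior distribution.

Beta(28, 17)

A Beta(a, b) prior with s successes and f failures in binomial data gives a Beta(a+s, b+f) posterior.
So a = 51 − 23 = 28 and b = 24 − 7 = 17.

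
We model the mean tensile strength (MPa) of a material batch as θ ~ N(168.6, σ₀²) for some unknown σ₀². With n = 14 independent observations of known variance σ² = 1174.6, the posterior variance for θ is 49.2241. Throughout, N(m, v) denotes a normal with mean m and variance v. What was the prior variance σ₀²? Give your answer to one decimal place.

For the Normal–Normal model with known σ², precisions add: τ_n = τ₀ + n/σ².
So 1/σ₀² = 1/49.2241 − 14/1174.6 = 0.020315 − 0.011919 = 0.008396.
Hence σ₀² = 1/0.008396 ≈ 119.1.

σ₀² = 119.1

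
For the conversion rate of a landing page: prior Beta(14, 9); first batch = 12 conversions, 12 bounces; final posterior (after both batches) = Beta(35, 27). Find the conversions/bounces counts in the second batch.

9 conversions and 6 bounces

Because Beta–binomial updating is additive in the counts, the combined data contributed (α_post−α_prior, β_post−β_prior) successes and failures.
Total across both batches: 35−14=21 conversions, 27−9=18 bounces.
Subtract the first batch: 21−12=9 conversions and 18−12=6 bounces.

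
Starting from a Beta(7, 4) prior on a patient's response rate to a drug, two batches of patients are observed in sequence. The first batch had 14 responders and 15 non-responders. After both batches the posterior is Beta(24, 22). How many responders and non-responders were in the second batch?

3 responders and 3 non-responders

Sequential conjugate updates are equivalent to a single update on the pooled data, so total successes = posterior α − prior α and total failures = posterior β − prior β.
Total across both batches: 24−7=17 responders, 22−4=18 non-responders.
Subtract the first batch: 17−14=3 responders and 18−15=3 non-responders.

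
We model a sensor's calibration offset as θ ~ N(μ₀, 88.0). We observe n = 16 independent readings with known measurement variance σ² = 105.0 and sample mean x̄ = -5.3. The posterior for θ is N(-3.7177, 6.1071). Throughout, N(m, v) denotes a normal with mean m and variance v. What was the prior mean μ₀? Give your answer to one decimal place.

μ₀ = 17.5

With known observation variance, the Normal–Normal posterior has precision τ_n = τ₀ + n/σ² and mean μ_n = (τ₀μ₀ + (n/σ²)x̄)/τ_n.
Here τ₀ = 1/88.0 = 0.011364 and τ_data = 16/105.0 = 0.152381, so τ_n = 0.163745.
Rearranging for μ₀: μ₀ = (μ_n·τ_n − τ_data·x̄)/τ₀ = (-3.7177·0.163745 − 0.152381·-5.3) / 0.011364 = 0.198865/0.011364 ≈ 17.5.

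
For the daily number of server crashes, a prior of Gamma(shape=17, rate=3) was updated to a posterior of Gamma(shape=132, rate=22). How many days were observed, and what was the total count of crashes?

A Gamma(α, β) prior (rate parametrization) on a Poisson rate with n observations summing to S gives posterior Gamma(α+S, β+n).
Matching: Σxᵢ = 132 − 17 = 115 and n = 22 − 3 = 19.

n = 19 days with total 115 crashes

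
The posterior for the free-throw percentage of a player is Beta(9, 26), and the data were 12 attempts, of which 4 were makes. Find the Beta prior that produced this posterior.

Beta(5, 18)

Beta is conjugate to the binomial likelihood: posterior = Beta(α+s, β+f).
Subtract the data counts: 9−4=5, 26−8=18.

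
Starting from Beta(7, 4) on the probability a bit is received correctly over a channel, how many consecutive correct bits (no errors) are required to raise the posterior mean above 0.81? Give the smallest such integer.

After k correct bits and 0 errors the posterior is Beta(7+k, 4), with mean (7+k)/(7+4+k).
Set (7+k)/(11+k) > 0.81 and solve: k > (0.81·11 − 7)/(1 − 0.81) = 10.053.
The smallest integer exceeding 10.053 is 11, and checking k=11: (18)/(22) = 0.8182 > 0.81.

k = 11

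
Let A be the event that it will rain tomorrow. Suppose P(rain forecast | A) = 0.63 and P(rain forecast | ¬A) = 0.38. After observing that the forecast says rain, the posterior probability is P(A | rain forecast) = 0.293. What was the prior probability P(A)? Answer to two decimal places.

Bayes' rule in odds form gives O(A|E) = O(A)·[P(E|A)/P(E|¬A)], hence O(A) = O(A|E)/LR.
Posterior odds = 0.293/(1−0.293) = 0.4144. LR = 0.63/0.38 = 1.6579.
Prior odds = 0.4144/1.6579 = 0.2500, so P(A) = 0.2500/(1+0.2500) ≈ 0.20.

P(A) = 0.20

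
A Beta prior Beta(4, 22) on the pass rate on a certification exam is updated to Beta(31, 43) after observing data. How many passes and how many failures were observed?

27 passes and 21 failures

Under Beta–binomial conjugacy the posterior parameters are (a+s, b+f).
So s = 31 − 4 = 27 and f = 43 − 22 = 21.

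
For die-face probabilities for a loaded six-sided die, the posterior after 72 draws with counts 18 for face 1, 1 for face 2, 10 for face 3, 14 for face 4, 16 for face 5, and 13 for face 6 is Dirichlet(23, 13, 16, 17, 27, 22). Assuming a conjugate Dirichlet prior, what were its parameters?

For a Dirichlet(α) prior with multinomial counts c, the posterior is Dirichlet(α + c) componentwise.
Subtract each count from the matching posterior parameter: 23−18=5, 13−1=12, 16−10=6, 17−14=3, 27−16=11, 22−13=9.

Dirichlet(5, 12, 6, 3, 11, 9)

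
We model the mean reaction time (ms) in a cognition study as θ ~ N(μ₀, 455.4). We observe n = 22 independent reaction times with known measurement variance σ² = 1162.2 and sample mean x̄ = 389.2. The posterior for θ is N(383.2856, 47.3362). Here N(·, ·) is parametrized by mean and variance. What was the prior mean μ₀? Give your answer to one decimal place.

With known observation variance, the Normal–Normal posterior has precision τ_n = τ₀ + n/σ² and mean μ_n = (τ₀μ₀ + (n/σ²)x̄)/τ_n.
Here τ₀ = 1/455.4 = 0.002196 and τ_data = 22/1162.2 = 0.018930, so τ_n = 0.021126.
Rearranging for μ₀: μ₀ = (μ_n·τ_n − τ_data·x̄)/τ₀ = (383.2856·0.021126 − 0.018930·389.2) / 0.002196 = 0.729736/0.002196 ≈ 332.3.

μ₀ = 332.3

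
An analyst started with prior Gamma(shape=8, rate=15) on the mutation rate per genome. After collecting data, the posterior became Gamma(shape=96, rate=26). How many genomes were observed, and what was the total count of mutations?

A Gamma(α, β) prior (rate parametrization) on a Poisson rate with n observations summing to S gives posterior Gamma(α+S, β+n).
Matching: Σxᵢ = 96 − 8 = 88 and n = 26 − 15 = 11.

n = 11 genomes with total 88 mutations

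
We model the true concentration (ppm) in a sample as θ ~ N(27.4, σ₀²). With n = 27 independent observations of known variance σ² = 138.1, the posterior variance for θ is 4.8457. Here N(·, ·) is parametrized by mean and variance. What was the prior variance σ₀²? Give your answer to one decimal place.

σ₀² = 92.1

Posterior precision equals prior precision plus data precision: 1/σ_n² = 1/σ₀² + n/σ².
So 1/σ₀² = 1/4.8457 − 27/138.1 = 0.206369 − 0.195510 = 0.010859.
Hence σ₀² = 1/0.010859 ≈ 92.1.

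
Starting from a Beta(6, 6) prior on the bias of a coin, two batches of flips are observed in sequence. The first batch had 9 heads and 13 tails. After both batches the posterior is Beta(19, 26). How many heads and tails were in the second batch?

4 heads and 7 tails

Because Beta–binomial updating is additive in the counts, the combined data contributed (α_post−α_prior, β_post−β_prior) successes and failures.
Total across both batches: 19−6=13 heads, 26−6=20 tails.
Subtract the first batch: 13−9=4 heads and 20−13=7 tails.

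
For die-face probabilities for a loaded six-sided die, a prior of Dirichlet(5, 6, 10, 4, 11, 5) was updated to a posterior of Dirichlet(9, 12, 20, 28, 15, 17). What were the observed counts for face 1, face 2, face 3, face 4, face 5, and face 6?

For a Dirichlet(α) prior with multinomial counts c, the posterior is Dirichlet(α + c) componentwise.
Counts are posterior − prior componentwise: 9−5=4, 12−6=6, 20−10=10, 28−4=24, 15−11=4, 17−5=12.

counts (4, 6, 10, 24, 4, 12)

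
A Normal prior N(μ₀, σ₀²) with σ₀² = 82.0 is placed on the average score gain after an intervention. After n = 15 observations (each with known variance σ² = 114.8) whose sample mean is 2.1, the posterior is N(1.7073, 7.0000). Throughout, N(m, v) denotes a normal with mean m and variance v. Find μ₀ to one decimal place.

With known observation variance, the Normal–Normal posterior has precision τ_n = τ₀ + n/σ² and mean μ_n = (τ₀μ₀ + (n/σ²)x̄)/τ_n.
Here τ₀ = 1/82.0 = 0.012195 and τ_data = 15/114.8 = 0.130662, so τ_n = 0.142857.
Rearranging for μ₀: μ₀ = (μ_n·τ_n − τ_data·x̄)/τ₀ = (1.7073·0.142857 − 0.130662·2.1) / 0.012195 = -0.030490/0.012195 ≈ -2.5.

μ₀ = -2.5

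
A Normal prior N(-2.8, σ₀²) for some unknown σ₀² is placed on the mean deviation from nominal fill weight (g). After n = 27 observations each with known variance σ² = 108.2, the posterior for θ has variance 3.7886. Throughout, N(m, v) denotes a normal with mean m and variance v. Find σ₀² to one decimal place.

σ₀² = 69.4

Posterior precision equals prior precision plus data precision: 1/σ_n² = 1/σ₀² + n/σ².
So 1/σ₀² = 1/3.7886 − 27/108.2 = 0.263950 − 0.249538 = 0.014412.
Hence σ₀² = 1/0.014412 ≈ 69.4.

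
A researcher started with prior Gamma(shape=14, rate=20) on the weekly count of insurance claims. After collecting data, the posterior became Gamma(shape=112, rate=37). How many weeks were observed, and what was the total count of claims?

n = 17 weeks with total 98 claims

Gamma–Poisson conjugacy: posterior shape = α + Σxᵢ, posterior rate = β + n.
Matching: Σxᵢ = 112 − 14 = 98 and n = 37 − 20 = 17.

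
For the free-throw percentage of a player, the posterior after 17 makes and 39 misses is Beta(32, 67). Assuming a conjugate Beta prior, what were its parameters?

Beta(15, 28)

A Beta(a, b) prior with s successes and f failures in binomial data gives a Beta(a+s, b+f) posterior.
So a = 32 − 17 = 15 and b = 67 − 39 = 28.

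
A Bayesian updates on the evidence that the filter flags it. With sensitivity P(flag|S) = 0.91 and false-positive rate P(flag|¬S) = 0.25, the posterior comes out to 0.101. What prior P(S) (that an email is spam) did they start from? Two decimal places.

P(S) = 0.03

In odds form, posterior odds = prior odds × likelihood ratio, so prior odds = posterior odds ÷ LR.
Posterior odds = 0.101/(1−0.101) = 0.1123. LR = 0.91/0.25 = 3.6400.
Prior odds = 0.1123/3.6400 = 0.0309, so P(S) = 0.0309/(1+0.0309) ≈ 0.03.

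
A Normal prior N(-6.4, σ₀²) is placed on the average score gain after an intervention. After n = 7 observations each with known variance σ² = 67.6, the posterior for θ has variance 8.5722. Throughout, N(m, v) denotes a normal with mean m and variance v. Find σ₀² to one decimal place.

Posterior precision equals prior precision plus data precision: 1/σ_n² = 1/σ₀² + n/σ².
So 1/σ₀² = 1/8.5722 − 7/67.6 = 0.116656 − 0.103550 = 0.013106.
Hence σ₀² = 1/0.013106 ≈ 76.3.

σ₀² = 76.3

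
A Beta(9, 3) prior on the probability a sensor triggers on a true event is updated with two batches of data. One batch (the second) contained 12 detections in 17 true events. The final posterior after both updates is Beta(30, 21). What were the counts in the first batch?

Because Beta–binomial updating is additive in the counts, the combined data contributed (α_post−α_prior, β_post−β_prior) successes and failures.
Total across both batches: 30−9=21 detections, 21−3=18 misses.
Subtract the second batch: 21−12=9 detections and 18−5=13 misses.

9 detections and 13 misses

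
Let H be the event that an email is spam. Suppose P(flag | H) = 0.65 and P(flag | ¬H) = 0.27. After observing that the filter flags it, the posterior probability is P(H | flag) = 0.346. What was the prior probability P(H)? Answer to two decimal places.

P(H) = 0.18

In odds form, posterior odds = prior odds × likelihood ratio, so prior odds = posterior odds ÷ LR.
Posterior odds = 0.346/(1−0.346) = 0.5291. LR = 0.65/0.27 = 2.4074.
Prior odds = 0.5291/2.4074 = 0.2198, so P(H) = 0.2198/(1+0.2198) ≈ 0.18.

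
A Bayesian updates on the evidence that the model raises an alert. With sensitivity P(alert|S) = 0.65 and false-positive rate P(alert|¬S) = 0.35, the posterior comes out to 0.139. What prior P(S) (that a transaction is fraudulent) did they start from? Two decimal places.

Bayes' rule in odds form gives O(S|E) = O(S)·[P(E|S)/P(E|¬S)], hence O(S) = O(S|E)/LR.
Posterior odds = 0.139/(1−0.139) = 0.1614. LR = 0.65/0.35 = 1.8571.
Prior odds = 0.1614/1.8571 = 0.0869, so P(S) = 0.0869/(1+0.0869) ≈ 0.08.

P(S) = 0.08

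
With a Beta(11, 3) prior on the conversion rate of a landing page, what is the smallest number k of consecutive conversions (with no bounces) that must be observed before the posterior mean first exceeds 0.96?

After k conversions and 0 bounces the posterior is Beta(11+k, 3), with mean (11+k)/(11+3+k).
Set (11+k)/(14+k) > 0.96 and solve: k > (0.96·14 − 11)/(1 − 0.96) = 61.000.
The smallest integer exceeding 61.000 is 62.

k = 62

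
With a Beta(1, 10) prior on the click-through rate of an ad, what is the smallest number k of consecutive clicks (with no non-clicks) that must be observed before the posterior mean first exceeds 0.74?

k = 28

After k clicks and 0 non-clicks the posterior is Beta(1+k, 10), with mean (1+k)/(1+10+k).
Set (1+k)/(11+k) > 0.74 and solve: k > (0.74·11 − 1)/(1 − 0.74) = 27.462.
The smallest integer exceeding 27.462 is 28.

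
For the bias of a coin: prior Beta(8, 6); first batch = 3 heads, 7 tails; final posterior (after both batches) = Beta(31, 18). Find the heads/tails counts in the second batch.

20 heads and 5 tails

Sequential conjugate updates are equivalent to a single update on the pooled data, so total successes = posterior α − prior α and total failures = posterior β − prior β.
Total across both batches: 31−8=23 heads, 18−6=12 tails.
Subtract the first batch: 23−3=20 heads and 12−7=5 tails.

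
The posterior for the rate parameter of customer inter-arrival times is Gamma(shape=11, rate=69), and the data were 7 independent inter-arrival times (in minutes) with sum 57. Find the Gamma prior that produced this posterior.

Gamma(shape=4, rate=12)

Gamma–exponential conjugacy: posterior shape = α + n, posterior rate = β + Σtᵢ.
So α = 11 − 7 = 4 and β = 69 − 57 = 12.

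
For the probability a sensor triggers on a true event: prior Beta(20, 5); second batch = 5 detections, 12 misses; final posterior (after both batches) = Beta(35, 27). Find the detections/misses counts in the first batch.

Because Beta–binomial updating is additive in the counts, the combined data contributed (α_post−α_prior, β_post−β_prior) successes and failures.
Total across both batches: 35−20=15 detections, 27−5=22 misses.
Subtract the second batch: 15−5=10 detections and 22−12=10 misses.

10 detections and 10 misses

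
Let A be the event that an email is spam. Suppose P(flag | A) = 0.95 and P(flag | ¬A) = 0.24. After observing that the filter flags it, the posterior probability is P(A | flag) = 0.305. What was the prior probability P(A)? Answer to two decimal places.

Bayes' rule in odds form gives O(A|E) = O(A)·[P(E|A)/P(E|¬A)], hence O(A) = O(A|E)/LR.
Posterior odds = 0.305/(1−0.305) = 0.4388. LR = 0.95/0.24 = 3.9583.
Prior odds = 0.4388/3.9583 = 0.1109, so P(A) = 0.1109/(1+0.1109) ≈ 0.10.

P(A) = 0.10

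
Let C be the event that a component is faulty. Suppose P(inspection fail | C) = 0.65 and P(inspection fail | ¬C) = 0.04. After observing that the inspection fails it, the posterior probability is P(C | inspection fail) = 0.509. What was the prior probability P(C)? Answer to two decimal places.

In odds form, posterior odds = prior odds × likelihood ratio, so prior odds = posterior odds ÷ LR.
Posterior odds = 0.509/(1−0.509) = 1.0367. LR = 0.65/0.04 = 16.2500.
Prior odds = 1.0367/16.2500 = 0.0638, so P(C) = 0.0638/(1+0.0638) ≈ 0.06.

P(C) = 0.06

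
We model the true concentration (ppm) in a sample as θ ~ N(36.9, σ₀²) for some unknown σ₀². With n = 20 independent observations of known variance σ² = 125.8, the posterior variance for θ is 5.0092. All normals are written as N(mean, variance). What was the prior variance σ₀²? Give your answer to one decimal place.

σ₀² = 24.6

Posterior precision equals prior precision plus data precision: 1/σ_n² = 1/σ₀² + n/σ².
So 1/σ₀² = 1/5.0092 − 20/125.8 = 0.199633 − 0.158983 = 0.040650.
Hence σ₀² = 1/0.040650 ≈ 24.6.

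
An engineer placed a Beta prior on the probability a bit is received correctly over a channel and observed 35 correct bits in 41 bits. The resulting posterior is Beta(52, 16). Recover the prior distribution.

Beta(17, 10)

A Beta(α, β) prior with s successes and f failures in binomial data gives a Beta(α+s, β+f) posterior.
So α = 52 − 35 = 17 and β = 16 − 6 = 10.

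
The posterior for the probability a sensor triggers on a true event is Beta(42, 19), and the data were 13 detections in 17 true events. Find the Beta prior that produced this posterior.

Under Beta–binomial conjugacy the posterior parameters are (α+s, β+f).
So α = 42 − 13 = 29 and β = 19 − 4 = 15.

Beta(29, 15)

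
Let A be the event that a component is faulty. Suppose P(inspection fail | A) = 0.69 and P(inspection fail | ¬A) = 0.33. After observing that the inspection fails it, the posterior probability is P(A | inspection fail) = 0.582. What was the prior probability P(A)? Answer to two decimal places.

In odds form, posterior odds = prior odds × likelihood ratio, so prior odds = posterior odds ÷ LR.
Posterior odds = 0.582/(1−0.582) = 1.3923. LR = 0.69/0.33 = 2.0909.
Prior odds = 1.3923/2.0909 = 0.6659, so P(A) = 0.6659/(1+0.6659) ≈ 0.40.

P(A) = 0.40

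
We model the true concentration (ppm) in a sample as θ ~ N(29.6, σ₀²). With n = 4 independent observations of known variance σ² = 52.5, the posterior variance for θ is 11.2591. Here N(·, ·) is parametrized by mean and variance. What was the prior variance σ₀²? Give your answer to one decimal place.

σ₀² = 79.2

Posterior precision equals prior precision plus data precision: 1/σ_n² = 1/σ₀² + n/σ².
So 1/σ₀² = 1/11.2591 − 4/52.5 = 0.088817 − 0.076190 = 0.012627.
Hence σ₀² = 1/0.012627 ≈ 79.2.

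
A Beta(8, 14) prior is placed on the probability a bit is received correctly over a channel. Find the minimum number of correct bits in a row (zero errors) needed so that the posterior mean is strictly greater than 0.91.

After k correct bits and 0 errors the posterior is Beta(8+k, 14), with mean (8+k)/(8+14+k).
Set (8+k)/(22+k) > 0.91 and solve: k > (0.91·22 − 8)/(1 − 0.91) = 133.556.
The smallest integer exceeding 133.556 is 134, and checking k=134: (142)/(156) = 0.9103 > 0.91.

k = 134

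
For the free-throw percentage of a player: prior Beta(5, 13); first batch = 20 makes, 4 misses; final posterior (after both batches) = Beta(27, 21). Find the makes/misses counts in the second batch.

Sequential conjugate updates are equivalent to a single update on the pooled data, so total successes = posterior α − prior α and total failures = posterior β − prior β.
Total across both batches: 27−5=22 makes, 21−13=8 misses.
Subtract the first batch: 22−20=2 makes and 8−4=4 misses.

2 makes and 4 misses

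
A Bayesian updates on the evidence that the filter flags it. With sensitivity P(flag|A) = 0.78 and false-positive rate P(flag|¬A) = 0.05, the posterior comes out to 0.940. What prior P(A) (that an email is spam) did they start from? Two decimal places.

Bayes' rule in odds form gives O(A|E) = O(A)·[P(E|A)/P(E|¬A)], hence O(A) = O(A|E)/LR.
Posterior odds = 0.940/(1−0.940) = 15.6667. LR = 0.78/0.05 = 15.6000.
Prior odds = 15.6667/15.6000 = 1.0043, so P(A) = 1.0043/(1+1.0043) ≈ 0.50.

P(A) = 0.50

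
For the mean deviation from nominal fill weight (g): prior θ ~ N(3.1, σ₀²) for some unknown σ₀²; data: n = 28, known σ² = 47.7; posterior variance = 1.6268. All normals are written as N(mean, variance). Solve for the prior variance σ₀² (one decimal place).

σ₀² = 36.1

Posterior precision equals prior precision plus data precision: 1/σ_n² = 1/σ₀² + n/σ².
So 1/σ₀² = 1/1.6268 − 28/47.7 = 0.614704 − 0.587002 = 0.027702.
Hence σ₀² = 1/0.027702 ≈ 36.1.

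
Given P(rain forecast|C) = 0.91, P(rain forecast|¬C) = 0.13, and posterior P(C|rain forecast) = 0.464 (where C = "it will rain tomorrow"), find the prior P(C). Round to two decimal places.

P(C) = 0.11

In odds form, posterior odds = prior odds × likelihood ratio, so prior odds = posterior odds ÷ LR.
Posterior odds = 0.464/(1−0.464) = 0.8657. LR = 0.91/0.13 = 7.0000.
Prior odds = 0.8657/7.0000 = 0.1237, so P(C) = 0.1237/(1+0.1237) ≈ 0.11.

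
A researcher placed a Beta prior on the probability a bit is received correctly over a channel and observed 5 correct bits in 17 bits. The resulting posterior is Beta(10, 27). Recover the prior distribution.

Beta(5, 15)

A Beta(a, b) prior with s successes and f failures in binomial data gives a Beta(a+s, b+f) posterior.
So a = 10 − 5 = 5 and b = 27 − 12 = 15.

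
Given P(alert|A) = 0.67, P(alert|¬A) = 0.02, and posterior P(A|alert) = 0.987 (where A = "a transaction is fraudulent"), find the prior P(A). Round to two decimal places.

P(A) = 0.69

Bayes' rule in odds form gives O(A|E) = O(A)·[P(E|A)/P(E|¬A)], hence O(A) = O(A|E)/LR.
Posterior odds = 0.987/(1−0.987) = 75.9231. LR = 0.67/0.02 = 33.5000.
Prior odds = 75.9231/33.5000 = 2.2664, so P(A) = 2.2664/(1+2.2664) ≈ 0.69.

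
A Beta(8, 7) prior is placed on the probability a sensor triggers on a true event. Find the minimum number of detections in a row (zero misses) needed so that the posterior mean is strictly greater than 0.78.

After k detections and 0 misses the posterior is Beta(8+k, 7), with mean (8+k)/(8+7+k).
Set (8+k)/(15+k) > 0.78 and solve: k > (0.78·15 − 8)/(1 − 0.78) = 16.818.
The smallest integer exceeding 16.818 is 17.

k = 17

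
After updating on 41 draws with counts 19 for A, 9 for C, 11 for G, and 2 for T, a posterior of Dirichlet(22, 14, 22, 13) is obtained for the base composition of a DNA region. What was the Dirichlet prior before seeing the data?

For a Dirichlet(α) prior with multinomial counts c, the posterior is Dirichlet(α + c) componentwise.
Subtract each count from the matching posterior parameter: 22−19=3, 14−9=5, 22−11=11, 13−2=11.

Dirichlet(3, 5, 11, 11)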